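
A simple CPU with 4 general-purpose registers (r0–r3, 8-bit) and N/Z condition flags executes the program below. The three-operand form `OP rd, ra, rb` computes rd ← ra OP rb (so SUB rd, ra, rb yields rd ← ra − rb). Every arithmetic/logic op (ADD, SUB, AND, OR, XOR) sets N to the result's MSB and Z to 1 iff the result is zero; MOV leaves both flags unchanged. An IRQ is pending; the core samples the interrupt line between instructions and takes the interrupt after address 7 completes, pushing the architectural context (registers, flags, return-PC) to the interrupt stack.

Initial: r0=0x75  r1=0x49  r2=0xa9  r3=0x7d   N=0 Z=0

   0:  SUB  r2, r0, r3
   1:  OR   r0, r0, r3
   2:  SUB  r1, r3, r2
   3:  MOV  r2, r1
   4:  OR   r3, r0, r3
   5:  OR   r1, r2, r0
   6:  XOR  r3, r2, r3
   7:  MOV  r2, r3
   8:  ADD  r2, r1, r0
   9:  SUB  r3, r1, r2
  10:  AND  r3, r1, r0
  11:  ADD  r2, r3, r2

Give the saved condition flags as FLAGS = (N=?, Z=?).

FLAGS = (N=1, Z=0)

after  0: r0=0x75 r1=0x49 r2=0xf8 r3=0x7d  N=1 Z=0
after  1: r0=0x7d r1=0x49 r2=0xf8 r3=0x7d  N=0 Z=0
after  2: r0=0x7d r1=0x85 r2=0xf8 r3=0x7d  N=1 Z=0
after  3: r0=0x7d r1=0x85 r2=0x85 r3=0x7d  N=1 Z=0
after  4: r0=0x7d r1=0x85 r2=0x85 r3=0x7d  N=0 Z=0
after  5: r0=0x7d r1=0xfd r2=0x85 r3=0x7d  N=1 Z=0
after  6: r0=0x7d r1=0xfd r2=0x85 r3=0xf8  N=1 Z=0
after  7: r0=0x7d r1=0xfd r2=0xf8 r3=0xf8  N=1 Z=0
-- IRQ taken; context saved, return-PC = 8 --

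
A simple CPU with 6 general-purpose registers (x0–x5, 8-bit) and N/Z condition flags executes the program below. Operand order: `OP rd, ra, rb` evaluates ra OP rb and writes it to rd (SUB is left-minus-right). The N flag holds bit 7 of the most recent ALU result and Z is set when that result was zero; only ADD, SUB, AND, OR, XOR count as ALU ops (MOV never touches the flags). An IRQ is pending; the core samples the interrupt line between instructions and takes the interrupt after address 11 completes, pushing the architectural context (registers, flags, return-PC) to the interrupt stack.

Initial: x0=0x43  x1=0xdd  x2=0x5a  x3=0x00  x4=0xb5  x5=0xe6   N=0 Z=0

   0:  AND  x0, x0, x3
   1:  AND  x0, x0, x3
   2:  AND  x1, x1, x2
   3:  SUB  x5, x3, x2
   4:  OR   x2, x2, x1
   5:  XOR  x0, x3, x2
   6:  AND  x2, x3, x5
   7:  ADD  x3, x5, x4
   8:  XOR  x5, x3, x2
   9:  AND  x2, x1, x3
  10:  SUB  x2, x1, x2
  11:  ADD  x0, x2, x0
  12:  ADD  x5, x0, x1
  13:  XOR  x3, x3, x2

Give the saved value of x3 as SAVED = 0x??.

after  0: x0=0x00 x1=0xdd x2=0x5a x3=0x00 x4=0xb5 x5=0xe6  N=0 Z=1
after  1: x0=0x00 x1=0xdd x2=0x5a x3=0x00 x4=0xb5 x5=0xe6  N=0 Z=1
after  2: x0=0x00 x1=0x58 x2=0x5a x3=0x00 x4=0xb5 x5=0xe6  N=0 Z=0
after  3: x0=0x00 x1=0x58 x2=0x5a x3=0x00 x4=0xb5 x5=0xa6  N=1 Z=0
after  4: x0=0x00 x1=0x58 x2=0x5a x3=0x00 x4=0xb5 x5=0xa6  N=0 Z=0
after  5: x0=0x5a x1=0x58 x2=0x5a x3=0x00 x4=0xb5 x5=0xa6  N=0 Z=0
after  6: x0=0x5a x1=0x58 x2=0x00 x3=0x00 x4=0xb5 x5=0xa6  N=0 Z=1
after  7: x0=0x5a x1=0x58 x2=0x00 x3=0x5b x4=0xb5 x5=0xa6  N=0 Z=0
after  8: x0=0x5a x1=0x58 x2=0x00 x3=0x5b x4=0xb5 x5=0x5b  N=0 Z=0
after  9: x0=0x5a x1=0x58 x2=0x58 x3=0x5b x4=0xb5 x5=0x5b  N=0 Z=0
after 10: x0=0x5a x1=0x58 x2=0x00 x3=0x5b x4=0xb5 x5=0x5b  N=0 Z=1
after 11: x0=0x5a x1=0x58 x2=0x00 x3=0x5b x4=0xb5 x5=0x5b  N=0 Z=0
-- IRQ taken; context saved, return-PC = 12 --

SAVED = 0x5b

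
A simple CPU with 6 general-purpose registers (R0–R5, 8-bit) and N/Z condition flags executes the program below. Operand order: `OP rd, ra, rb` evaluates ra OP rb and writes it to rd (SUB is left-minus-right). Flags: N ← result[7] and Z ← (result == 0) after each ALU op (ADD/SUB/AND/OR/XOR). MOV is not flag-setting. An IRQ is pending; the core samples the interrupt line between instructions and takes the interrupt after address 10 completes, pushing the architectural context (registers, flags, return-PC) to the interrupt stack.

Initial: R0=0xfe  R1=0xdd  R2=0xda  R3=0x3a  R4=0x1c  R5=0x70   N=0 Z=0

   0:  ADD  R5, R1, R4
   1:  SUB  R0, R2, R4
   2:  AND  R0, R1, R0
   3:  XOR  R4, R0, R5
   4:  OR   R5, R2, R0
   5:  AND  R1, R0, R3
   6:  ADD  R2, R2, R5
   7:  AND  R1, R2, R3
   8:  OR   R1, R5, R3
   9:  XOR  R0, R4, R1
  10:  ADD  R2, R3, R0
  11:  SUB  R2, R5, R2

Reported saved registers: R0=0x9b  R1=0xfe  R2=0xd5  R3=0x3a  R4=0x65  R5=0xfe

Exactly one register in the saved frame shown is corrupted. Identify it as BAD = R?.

after  0: R0=0xfe R1=0xdd R2=0xda R3=0x3a R4=0x1c R5=0xf9  N=1 Z=0
after  1: R0=0xbe R1=0xdd R2=0xda R3=0x3a R4=0x1c R5=0xf9  N=1 Z=0
after  2: R0=0x9c R1=0xdd R2=0xda R3=0x3a R4=0x1c R5=0xf9  N=1 Z=0
after  3: R0=0x9c R1=0xdd R2=0xda R3=0x3a R4=0x65 R5=0xf9  N=0 Z=0
after  4: R0=0x9c R1=0xdd R2=0xda R3=0x3a R4=0x65 R5=0xde  N=1 Z=0
after  5: R0=0x9c R1=0x18 R2=0xda R3=0x3a R4=0x65 R5=0xde  N=0 Z=0
after  6: R0=0x9c R1=0x18 R2=0xb8 R3=0x3a R4=0x65 R5=0xde  N=1 Z=0
after  7: R0=0x9c R1=0x38 R2=0xb8 R3=0x3a R4=0x65 R5=0xde  N=0 Z=0
after  8: R0=0x9c R1=0xfe R2=0xb8 R3=0x3a R4=0x65 R5=0xde  N=1 Z=0
after  9: R0=0x9b R1=0xfe R2=0xb8 R3=0x3a R4=0x65 R5=0xde  N=1 Z=0
after 10: R0=0x9b R1=0xfe R2=0xd5 R3=0x3a R4=0x65 R5=0xde  N=1 Z=0
-- IRQ taken; context saved, return-PC = 11 --
mismatch: R5: reported 0xfe vs actual 0xde

BAD = R5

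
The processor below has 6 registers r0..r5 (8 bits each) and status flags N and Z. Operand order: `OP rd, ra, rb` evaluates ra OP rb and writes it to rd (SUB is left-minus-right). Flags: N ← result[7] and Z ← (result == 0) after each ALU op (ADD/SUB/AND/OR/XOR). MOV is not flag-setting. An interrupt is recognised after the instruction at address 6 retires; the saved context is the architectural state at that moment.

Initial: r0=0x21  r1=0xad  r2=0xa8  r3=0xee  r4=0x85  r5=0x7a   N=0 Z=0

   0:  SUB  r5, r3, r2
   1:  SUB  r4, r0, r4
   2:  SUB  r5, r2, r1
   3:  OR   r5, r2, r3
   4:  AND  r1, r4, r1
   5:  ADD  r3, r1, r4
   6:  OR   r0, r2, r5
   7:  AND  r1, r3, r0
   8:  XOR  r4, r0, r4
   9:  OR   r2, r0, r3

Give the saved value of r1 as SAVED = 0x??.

after  0: r0=0x21 r1=0xad r2=0xa8 r3=0xee r4=0x85 r5=0x46  N=0 Z=0
after  1: r0=0x21 r1=0xad r2=0xa8 r3=0xee r4=0x9c r5=0x46  N=1 Z=0
after  2: r0=0x21 r1=0xad r2=0xa8 r3=0xee r4=0x9c r5=0xfb  N=1 Z=0
after  3: r0=0x21 r1=0xad r2=0xa8 r3=0xee r4=0x9c r5=0xee  N=1 Z=0
after  4: r0=0x21 r1=0x8c r2=0xa8 r3=0xee r4=0x9c r5=0xee  N=1 Z=0
after  5: r0=0x21 r1=0x8c r2=0xa8 r3=0x28 r4=0x9c r5=0xee  N=0 Z=0
after  6: r0=0xee r1=0x8c r2=0xa8 r3=0x28 r4=0x9c r5=0xee  N=1 Z=0
-- IRQ taken; context saved, return-PC = 7 --

SAVED = 0x8c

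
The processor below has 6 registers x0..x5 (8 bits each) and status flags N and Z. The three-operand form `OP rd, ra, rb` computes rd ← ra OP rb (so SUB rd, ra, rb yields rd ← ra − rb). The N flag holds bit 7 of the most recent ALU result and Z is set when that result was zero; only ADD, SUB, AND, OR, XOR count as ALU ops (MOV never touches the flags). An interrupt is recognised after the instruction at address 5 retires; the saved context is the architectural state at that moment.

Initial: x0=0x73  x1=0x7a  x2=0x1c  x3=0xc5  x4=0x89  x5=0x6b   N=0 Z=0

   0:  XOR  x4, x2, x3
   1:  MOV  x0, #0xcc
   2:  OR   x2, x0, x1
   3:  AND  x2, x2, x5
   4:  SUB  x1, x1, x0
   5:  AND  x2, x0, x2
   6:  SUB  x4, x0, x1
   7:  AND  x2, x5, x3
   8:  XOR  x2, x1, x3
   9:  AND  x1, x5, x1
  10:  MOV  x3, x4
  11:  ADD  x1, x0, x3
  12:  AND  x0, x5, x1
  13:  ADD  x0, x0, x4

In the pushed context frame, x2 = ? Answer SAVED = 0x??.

SAVED = 0x48

after  0: x0=0x73 x1=0x7a x2=0x1c x3=0xc5 x4=0xd9 x5=0x6b  N=1 Z=0
after  1: x0=0xcc x1=0x7a x2=0x1c x3=0xc5 x4=0xd9 x5=0x6b  N=1 Z=0
after  2: x0=0xcc x1=0x7a x2=0xfe x3=0xc5 x4=0xd9 x5=0x6b  N=1 Z=0
after  3: x0=0xcc x1=0x7a x2=0x6a x3=0xc5 x4=0xd9 x5=0x6b  N=0 Z=0
after  4: x0=0xcc x1=0xae x2=0x6a x3=0xc5 x4=0xd9 x5=0x6b  N=1 Z=0
after  5: x0=0xcc x1=0xae x2=0x48 x3=0xc5 x4=0xd9 x5=0x6b  N=0 Z=0
-- IRQ taken; context saved, return-PC = 6 --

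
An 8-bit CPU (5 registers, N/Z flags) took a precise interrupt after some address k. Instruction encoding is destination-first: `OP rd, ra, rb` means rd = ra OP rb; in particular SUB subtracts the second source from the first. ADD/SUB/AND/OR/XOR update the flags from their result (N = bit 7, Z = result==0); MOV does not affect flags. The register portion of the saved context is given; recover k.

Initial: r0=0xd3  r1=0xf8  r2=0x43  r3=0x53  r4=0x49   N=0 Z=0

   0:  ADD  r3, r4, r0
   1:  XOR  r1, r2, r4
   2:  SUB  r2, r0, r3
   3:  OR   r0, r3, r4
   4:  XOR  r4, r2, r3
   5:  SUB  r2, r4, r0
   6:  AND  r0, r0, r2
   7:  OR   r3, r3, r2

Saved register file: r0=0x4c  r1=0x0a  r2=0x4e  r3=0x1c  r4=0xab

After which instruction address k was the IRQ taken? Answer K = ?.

after  0: r0=0xd3 r1=0xf8 r2=0x43 r3=0x1c r4=0x49  N=0 Z=0
after  1: r0=0xd3 r1=0x0a r2=0x43 r3=0x1c r4=0x49  N=0 Z=0
after  2: r0=0xd3 r1=0x0a r2=0xb7 r3=0x1c r4=0x49  N=1 Z=0
after  3: r0=0x5d r1=0x0a r2=0xb7 r3=0x1c r4=0x49  N=0 Z=0
after  4: r0=0x5d r1=0x0a r2=0xb7 r3=0x1c r4=0xab  N=1 Z=0
after  5: r0=0x5d r1=0x0a r2=0x4e r3=0x1c r4=0xab  N=0 Z=0
after  6: r0=0x4c r1=0x0a r2=0x4e r3=0x1c r4=0xab  N=0 Z=0
-- IRQ taken; context saved, return-PC = 7 --

K = 6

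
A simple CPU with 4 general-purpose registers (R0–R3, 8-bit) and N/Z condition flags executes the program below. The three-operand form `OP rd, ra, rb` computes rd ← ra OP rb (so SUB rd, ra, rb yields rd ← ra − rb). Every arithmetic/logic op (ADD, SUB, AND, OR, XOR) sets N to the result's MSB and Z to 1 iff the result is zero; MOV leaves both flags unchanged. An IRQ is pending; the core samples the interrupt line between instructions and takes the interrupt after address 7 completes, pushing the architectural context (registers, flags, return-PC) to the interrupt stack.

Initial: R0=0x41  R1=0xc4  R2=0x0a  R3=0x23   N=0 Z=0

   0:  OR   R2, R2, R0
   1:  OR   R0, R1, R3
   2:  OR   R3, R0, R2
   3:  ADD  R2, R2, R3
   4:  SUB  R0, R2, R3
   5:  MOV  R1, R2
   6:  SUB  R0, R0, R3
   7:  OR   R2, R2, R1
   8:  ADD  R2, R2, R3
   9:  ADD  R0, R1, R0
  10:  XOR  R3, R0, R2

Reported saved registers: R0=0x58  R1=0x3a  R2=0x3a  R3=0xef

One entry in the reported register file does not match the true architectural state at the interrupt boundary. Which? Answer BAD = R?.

after  0: R0=0x41 R1=0xc4 R2=0x4b R3=0x23  N=0 Z=0
after  1: R0=0xe7 R1=0xc4 R2=0x4b R3=0x23  N=1 Z=0
after  2: R0=0xe7 R1=0xc4 R2=0x4b R3=0xef  N=1 Z=0
after  3: R0=0xe7 R1=0xc4 R2=0x3a R3=0xef  N=0 Z=0
after  4: R0=0x4b R1=0xc4 R2=0x3a R3=0xef  N=0 Z=0
after  5: R0=0x4b R1=0x3a R2=0x3a R3=0xef  N=0 Z=0
after  6: R0=0x5c R1=0x3a R2=0x3a R3=0xef  N=0 Z=0
after  7: R0=0x5c R1=0x3a R2=0x3a R3=0xef  N=0 Z=0
-- IRQ taken; context saved, return-PC = 8 --
mismatch: R0: reported 0x58 vs actual 0x5c

BAD = R0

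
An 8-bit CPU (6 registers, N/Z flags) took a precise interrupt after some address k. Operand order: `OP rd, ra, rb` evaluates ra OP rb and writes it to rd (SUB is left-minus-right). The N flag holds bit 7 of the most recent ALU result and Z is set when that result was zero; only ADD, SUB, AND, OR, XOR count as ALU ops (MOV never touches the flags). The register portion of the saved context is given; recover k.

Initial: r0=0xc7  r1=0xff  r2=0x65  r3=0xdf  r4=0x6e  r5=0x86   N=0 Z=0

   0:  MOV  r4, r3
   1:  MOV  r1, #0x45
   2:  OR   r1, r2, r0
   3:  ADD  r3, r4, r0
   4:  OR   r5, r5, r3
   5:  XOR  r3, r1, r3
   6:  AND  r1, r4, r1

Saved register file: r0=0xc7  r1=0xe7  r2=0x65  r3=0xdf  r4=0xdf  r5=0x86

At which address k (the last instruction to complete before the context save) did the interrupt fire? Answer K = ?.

after  0: r0=0xc7 r1=0xff r2=0x65 r3=0xdf r4=0xdf r5=0x86  N=0 Z=0
after  1: r0=0xc7 r1=0x45 r2=0x65 r3=0xdf r4=0xdf r5=0x86  N=0 Z=0
after  2: r0=0xc7 r1=0xe7 r2=0x65 r3=0xdf r4=0xdf r5=0x86  N=1 Z=0
-- IRQ taken; context saved, return-PC = 3 --

K = 2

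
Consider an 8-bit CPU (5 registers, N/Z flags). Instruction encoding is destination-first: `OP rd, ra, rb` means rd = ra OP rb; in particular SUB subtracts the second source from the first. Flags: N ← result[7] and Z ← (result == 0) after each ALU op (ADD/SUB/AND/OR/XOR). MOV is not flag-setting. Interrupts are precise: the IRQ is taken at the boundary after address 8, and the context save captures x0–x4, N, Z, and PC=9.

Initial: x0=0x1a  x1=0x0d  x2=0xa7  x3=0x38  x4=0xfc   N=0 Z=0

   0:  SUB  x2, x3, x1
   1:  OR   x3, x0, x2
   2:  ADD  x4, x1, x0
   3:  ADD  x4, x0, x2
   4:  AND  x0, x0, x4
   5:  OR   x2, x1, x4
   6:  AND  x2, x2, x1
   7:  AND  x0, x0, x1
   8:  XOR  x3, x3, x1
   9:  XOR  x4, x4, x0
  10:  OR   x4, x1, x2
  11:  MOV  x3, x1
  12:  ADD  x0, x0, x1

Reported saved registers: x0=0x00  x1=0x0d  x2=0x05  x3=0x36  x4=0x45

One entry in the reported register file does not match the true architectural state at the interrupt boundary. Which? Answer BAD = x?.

BAD = x2

after  0: x0=0x1a x1=0x0d x2=0x2b x3=0x38 x4=0xfc  N=0 Z=0
after  1: x0=0x1a x1=0x0d x2=0x2b x3=0x3b x4=0xfc  N=0 Z=0
after  2: x0=0x1a x1=0x0d x2=0x2b x3=0x3b x4=0x27  N=0 Z=0
after  3: x0=0x1a x1=0x0d x2=0x2b x3=0x3b x4=0x45  N=0 Z=0
after  4: x0=0x00 x1=0x0d x2=0x2b x3=0x3b x4=0x45  N=0 Z=1
after  5: x0=0x00 x1=0x0d x2=0x4d x3=0x3b x4=0x45  N=0 Z=0
after  6: x0=0x00 x1=0x0d x2=0x0d x3=0x3b x4=0x45  N=0 Z=0
after  7: x0=0x00 x1=0x0d x2=0x0d x3=0x3b x4=0x45  N=0 Z=1
after  8: x0=0x00 x1=0x0d x2=0x0d x3=0x36 x4=0x45  N=0 Z=0
-- IRQ taken; context saved, return-PC = 9 --
mismatch: x2: reported 0x05 vs actual 0x0d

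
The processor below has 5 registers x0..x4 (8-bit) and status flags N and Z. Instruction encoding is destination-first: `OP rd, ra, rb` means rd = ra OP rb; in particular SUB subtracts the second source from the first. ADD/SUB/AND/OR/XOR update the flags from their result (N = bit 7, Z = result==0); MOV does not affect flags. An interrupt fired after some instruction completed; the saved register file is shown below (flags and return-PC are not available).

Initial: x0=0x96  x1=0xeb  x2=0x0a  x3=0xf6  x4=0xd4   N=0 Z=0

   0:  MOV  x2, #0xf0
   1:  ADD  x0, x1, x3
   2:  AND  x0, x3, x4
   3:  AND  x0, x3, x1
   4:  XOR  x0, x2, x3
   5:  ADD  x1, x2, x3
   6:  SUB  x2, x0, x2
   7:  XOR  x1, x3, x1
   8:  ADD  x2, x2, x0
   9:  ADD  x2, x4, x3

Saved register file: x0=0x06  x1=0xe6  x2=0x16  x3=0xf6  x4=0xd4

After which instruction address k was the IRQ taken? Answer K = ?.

after  0: x0=0x96 x1=0xeb x2=0xf0 x3=0xf6 x4=0xd4  N=0 Z=0
after  1: x0=0xe1 x1=0xeb x2=0xf0 x3=0xf6 x4=0xd4  N=1 Z=0
after  2: x0=0xd4 x1=0xeb x2=0xf0 x3=0xf6 x4=0xd4  N=1 Z=0
after  3: x0=0xe2 x1=0xeb x2=0xf0 x3=0xf6 x4=0xd4  N=1 Z=0
after  4: x0=0x06 x1=0xeb x2=0xf0 x3=0xf6 x4=0xd4  N=0 Z=0
after  5: x0=0x06 x1=0xe6 x2=0xf0 x3=0xf6 x4=0xd4  N=1 Z=0
after  6: x0=0x06 x1=0xe6 x2=0x16 x3=0xf6 x4=0xd4  N=0 Z=0
-- IRQ taken; context saved, return-PC = 7 --

K = 6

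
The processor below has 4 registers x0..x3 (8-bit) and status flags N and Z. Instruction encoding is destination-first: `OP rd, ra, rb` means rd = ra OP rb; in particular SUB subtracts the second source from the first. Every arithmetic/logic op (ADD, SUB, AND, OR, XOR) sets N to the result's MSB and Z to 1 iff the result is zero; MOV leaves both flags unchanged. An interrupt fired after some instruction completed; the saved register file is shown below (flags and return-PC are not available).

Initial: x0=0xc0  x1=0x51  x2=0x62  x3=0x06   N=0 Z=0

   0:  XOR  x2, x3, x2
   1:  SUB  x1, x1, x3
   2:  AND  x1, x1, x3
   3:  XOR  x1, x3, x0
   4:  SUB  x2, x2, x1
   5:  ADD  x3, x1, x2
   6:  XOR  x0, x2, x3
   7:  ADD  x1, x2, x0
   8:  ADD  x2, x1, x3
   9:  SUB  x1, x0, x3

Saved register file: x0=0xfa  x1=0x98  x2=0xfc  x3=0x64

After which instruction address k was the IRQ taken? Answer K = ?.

after  0: x0=0xc0 x1=0x51 x2=0x64 x3=0x06  N=0 Z=0
after  1: x0=0xc0 x1=0x4b x2=0x64 x3=0x06  N=0 Z=0
after  2: x0=0xc0 x1=0x02 x2=0x64 x3=0x06  N=0 Z=0
after  3: x0=0xc0 x1=0xc6 x2=0x64 x3=0x06  N=1 Z=0
after  4: x0=0xc0 x1=0xc6 x2=0x9e x3=0x06  N=1 Z=0
after  5: x0=0xc0 x1=0xc6 x2=0x9e x3=0x64  N=0 Z=0
after  6: x0=0xfa x1=0xc6 x2=0x9e x3=0x64  N=1 Z=0
after  7: x0=0xfa x1=0x98 x2=0x9e x3=0x64  N=1 Z=0
after  8: x0=0xfa x1=0x98 x2=0xfc x3=0x64  N=1 Z=0
-- IRQ taken; context saved, return-PC = 9 --

K = 8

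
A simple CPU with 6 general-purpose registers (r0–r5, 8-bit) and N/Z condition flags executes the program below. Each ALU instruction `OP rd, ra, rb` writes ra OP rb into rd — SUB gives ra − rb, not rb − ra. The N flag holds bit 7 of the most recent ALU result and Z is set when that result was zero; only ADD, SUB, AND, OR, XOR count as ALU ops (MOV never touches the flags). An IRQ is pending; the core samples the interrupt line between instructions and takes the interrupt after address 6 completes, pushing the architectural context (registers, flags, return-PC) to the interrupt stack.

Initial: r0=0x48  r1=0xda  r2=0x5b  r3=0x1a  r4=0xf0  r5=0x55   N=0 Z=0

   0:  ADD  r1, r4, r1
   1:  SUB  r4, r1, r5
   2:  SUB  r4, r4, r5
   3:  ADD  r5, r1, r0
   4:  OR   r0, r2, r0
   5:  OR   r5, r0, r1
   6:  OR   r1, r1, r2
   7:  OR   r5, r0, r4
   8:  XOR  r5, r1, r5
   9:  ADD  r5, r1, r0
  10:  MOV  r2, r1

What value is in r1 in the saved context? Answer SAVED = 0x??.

SAVED = 0xdb

after  0: r0=0x48 r1=0xca r2=0x5b r3=0x1a r4=0xf0 r5=0x55  N=1 Z=0
after  1: r0=0x48 r1=0xca r2=0x5b r3=0x1a r4=0x75 r5=0x55  N=0 Z=0
after  2: r0=0x48 r1=0xca r2=0x5b r3=0x1a r4=0x20 r5=0x55  N=0 Z=0
after  3: r0=0x48 r1=0xca r2=0x5b r3=0x1a r4=0x20 r5=0x12  N=0 Z=0
after  4: r0=0x5b r1=0xca r2=0x5b r3=0x1a r4=0x20 r5=0x12  N=0 Z=0
after  5: r0=0x5b r1=0xca r2=0x5b r3=0x1a r4=0x20 r5=0xdb  N=1 Z=0
after  6: r0=0x5b r1=0xdb r2=0x5b r3=0x1a r4=0x20 r5=0xdb  N=1 Z=0
-- IRQ taken; context saved, return-PC = 7 --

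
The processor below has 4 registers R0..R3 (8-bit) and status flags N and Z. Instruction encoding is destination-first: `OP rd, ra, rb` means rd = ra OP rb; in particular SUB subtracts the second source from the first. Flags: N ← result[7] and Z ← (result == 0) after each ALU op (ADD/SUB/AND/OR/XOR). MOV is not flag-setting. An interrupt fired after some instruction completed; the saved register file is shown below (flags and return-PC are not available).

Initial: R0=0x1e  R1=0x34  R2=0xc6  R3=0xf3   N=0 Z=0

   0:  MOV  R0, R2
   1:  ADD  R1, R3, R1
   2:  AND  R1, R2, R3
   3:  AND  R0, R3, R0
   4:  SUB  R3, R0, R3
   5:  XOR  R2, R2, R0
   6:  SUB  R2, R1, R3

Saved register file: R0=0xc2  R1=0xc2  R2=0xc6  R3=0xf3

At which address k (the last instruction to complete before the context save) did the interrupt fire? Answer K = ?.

after  0: R0=0xc6 R1=0x34 R2=0xc6 R3=0xf3  N=0 Z=0
after  1: R0=0xc6 R1=0x27 R2=0xc6 R3=0xf3  N=0 Z=0
after  2: R0=0xc6 R1=0xc2 R2=0xc6 R3=0xf3  N=1 Z=0
after  3: R0=0xc2 R1=0xc2 R2=0xc6 R3=0xf3  N=1 Z=0
-- IRQ taken; context saved, return-PC = 4 --

K = 3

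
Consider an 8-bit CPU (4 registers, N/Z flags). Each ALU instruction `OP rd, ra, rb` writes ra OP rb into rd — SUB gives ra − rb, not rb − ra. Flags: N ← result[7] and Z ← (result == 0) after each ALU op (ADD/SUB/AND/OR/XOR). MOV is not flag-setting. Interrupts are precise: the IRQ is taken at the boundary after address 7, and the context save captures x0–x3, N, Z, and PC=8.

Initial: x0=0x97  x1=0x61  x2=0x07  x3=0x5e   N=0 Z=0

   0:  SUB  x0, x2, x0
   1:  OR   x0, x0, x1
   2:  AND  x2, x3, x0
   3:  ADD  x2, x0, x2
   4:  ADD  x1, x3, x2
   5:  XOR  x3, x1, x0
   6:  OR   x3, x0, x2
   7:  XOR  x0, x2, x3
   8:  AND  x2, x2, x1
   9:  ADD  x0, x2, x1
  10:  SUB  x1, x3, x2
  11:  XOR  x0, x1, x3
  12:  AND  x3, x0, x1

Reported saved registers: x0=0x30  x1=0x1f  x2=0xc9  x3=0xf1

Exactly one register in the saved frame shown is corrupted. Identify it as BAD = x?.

BAD = x2

after  0: x0=0x70 x1=0x61 x2=0x07 x3=0x5e  N=0 Z=0
after  1: x0=0x71 x1=0x61 x2=0x07 x3=0x5e  N=0 Z=0
after  2: x0=0x71 x1=0x61 x2=0x50 x3=0x5e  N=0 Z=0
after  3: x0=0x71 x1=0x61 x2=0xc1 x3=0x5e  N=1 Z=0
after  4: x0=0x71 x1=0x1f x2=0xc1 x3=0x5e  N=0 Z=0
after  5: x0=0x71 x1=0x1f x2=0xc1 x3=0x6e  N=0 Z=0
after  6: x0=0x71 x1=0x1f x2=0xc1 x3=0xf1  N=1 Z=0
after  7: x0=0x30 x1=0x1f x2=0xc1 x3=0xf1  N=0 Z=0
-- IRQ taken; context saved, return-PC = 8 --
mismatch: x2: reported 0xc9 vs actual 0xc1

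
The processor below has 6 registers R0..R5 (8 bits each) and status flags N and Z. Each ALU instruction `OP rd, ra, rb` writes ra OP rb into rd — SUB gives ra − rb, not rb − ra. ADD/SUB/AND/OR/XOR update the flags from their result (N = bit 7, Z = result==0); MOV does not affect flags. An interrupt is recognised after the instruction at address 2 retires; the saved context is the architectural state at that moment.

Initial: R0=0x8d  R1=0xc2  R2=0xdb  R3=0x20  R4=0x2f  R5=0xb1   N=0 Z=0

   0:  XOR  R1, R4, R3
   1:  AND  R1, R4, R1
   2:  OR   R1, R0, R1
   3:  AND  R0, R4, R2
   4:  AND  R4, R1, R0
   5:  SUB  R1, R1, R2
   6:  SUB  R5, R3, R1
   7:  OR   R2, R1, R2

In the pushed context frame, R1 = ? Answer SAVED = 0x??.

SAVED = 0x8f

after  0: R0=0x8d R1=0x0f R2=0xdb R3=0x20 R4=0x2f R5=0xb1  N=0 Z=0
after  1: R0=0x8d R1=0x0f R2=0xdb R3=0x20 R4=0x2f R5=0xb1  N=0 Z=0
after  2: R0=0x8d R1=0x8f R2=0xdb R3=0x20 R4=0x2f R5=0xb1  N=1 Z=0
-- IRQ taken; context saved, return-PC = 3 --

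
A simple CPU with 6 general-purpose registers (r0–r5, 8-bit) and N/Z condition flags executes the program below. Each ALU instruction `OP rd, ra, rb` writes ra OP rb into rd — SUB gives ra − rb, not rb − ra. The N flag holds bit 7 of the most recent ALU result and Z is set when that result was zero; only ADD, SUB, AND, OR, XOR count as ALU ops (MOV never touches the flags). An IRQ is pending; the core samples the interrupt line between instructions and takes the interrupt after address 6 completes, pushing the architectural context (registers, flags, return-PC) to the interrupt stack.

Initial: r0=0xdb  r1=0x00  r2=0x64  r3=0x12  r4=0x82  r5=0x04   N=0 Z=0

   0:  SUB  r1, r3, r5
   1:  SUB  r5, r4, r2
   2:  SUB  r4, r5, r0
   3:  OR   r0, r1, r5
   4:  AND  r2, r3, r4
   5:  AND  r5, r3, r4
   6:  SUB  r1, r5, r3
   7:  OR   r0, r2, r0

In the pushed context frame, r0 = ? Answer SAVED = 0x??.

SAVED = 0x1e

after  0: r0=0xdb r1=0x0e r2=0x64 r3=0x12 r4=0x82 r5=0x04  N=0 Z=0
after  1: r0=0xdb r1=0x0e r2=0x64 r3=0x12 r4=0x82 r5=0x1e  N=0 Z=0
after  2: r0=0xdb r1=0x0e r2=0x64 r3=0x12 r4=0x43 r5=0x1e  N=0 Z=0
after  3: r0=0x1e r1=0x0e r2=0x64 r3=0x12 r4=0x43 r5=0x1e  N=0 Z=0
after  4: r0=0x1e r1=0x0e r2=0x02 r3=0x12 r4=0x43 r5=0x1e  N=0 Z=0
after  5: r0=0x1e r1=0x0e r2=0x02 r3=0x12 r4=0x43 r5=0x02  N=0 Z=0
after  6: r0=0x1e r1=0xf0 r2=0x02 r3=0x12 r4=0x43 r5=0x02  N=1 Z=0
-- IRQ taken; context saved, return-PC = 7 --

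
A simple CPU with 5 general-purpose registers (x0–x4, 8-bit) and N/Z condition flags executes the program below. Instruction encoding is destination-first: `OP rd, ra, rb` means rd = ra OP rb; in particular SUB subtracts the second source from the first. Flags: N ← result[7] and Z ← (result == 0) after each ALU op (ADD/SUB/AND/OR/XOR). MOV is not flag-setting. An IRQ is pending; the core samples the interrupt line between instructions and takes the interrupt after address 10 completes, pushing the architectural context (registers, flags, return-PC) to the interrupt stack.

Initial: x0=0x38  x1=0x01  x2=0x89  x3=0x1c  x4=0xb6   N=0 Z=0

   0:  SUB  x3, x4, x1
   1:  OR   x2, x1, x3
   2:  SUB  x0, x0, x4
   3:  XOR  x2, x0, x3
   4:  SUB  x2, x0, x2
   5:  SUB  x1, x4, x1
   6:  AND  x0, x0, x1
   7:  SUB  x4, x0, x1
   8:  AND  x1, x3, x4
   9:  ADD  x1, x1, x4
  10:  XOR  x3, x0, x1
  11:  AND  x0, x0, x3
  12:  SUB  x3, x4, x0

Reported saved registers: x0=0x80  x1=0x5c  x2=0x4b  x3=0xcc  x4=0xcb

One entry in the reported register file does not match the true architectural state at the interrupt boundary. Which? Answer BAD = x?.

after  0: x0=0x38 x1=0x01 x2=0x89 x3=0xb5 x4=0xb6  N=1 Z=0
after  1: x0=0x38 x1=0x01 x2=0xb5 x3=0xb5 x4=0xb6  N=1 Z=0
after  2: x0=0x82 x1=0x01 x2=0xb5 x3=0xb5 x4=0xb6  N=1 Z=0
after  3: x0=0x82 x1=0x01 x2=0x37 x3=0xb5 x4=0xb6  N=0 Z=0
after  4: x0=0x82 x1=0x01 x2=0x4b x3=0xb5 x4=0xb6  N=0 Z=0
after  5: x0=0x82 x1=0xb5 x2=0x4b x3=0xb5 x4=0xb6  N=1 Z=0
after  6: x0=0x80 x1=0xb5 x2=0x4b x3=0xb5 x4=0xb6  N=1 Z=0
after  7: x0=0x80 x1=0xb5 x2=0x4b x3=0xb5 x4=0xcb  N=1 Z=0
after  8: x0=0x80 x1=0x81 x2=0x4b x3=0xb5 x4=0xcb  N=1 Z=0
after  9: x0=0x80 x1=0x4c x2=0x4b x3=0xb5 x4=0xcb  N=0 Z=0
after 10: x0=0x80 x1=0x4c x2=0x4b x3=0xcc x4=0xcb  N=1 Z=0
-- IRQ taken; context saved, return-PC = 11 --
mismatch: x1: reported 0x5c vs actual 0x4c

BAD = x1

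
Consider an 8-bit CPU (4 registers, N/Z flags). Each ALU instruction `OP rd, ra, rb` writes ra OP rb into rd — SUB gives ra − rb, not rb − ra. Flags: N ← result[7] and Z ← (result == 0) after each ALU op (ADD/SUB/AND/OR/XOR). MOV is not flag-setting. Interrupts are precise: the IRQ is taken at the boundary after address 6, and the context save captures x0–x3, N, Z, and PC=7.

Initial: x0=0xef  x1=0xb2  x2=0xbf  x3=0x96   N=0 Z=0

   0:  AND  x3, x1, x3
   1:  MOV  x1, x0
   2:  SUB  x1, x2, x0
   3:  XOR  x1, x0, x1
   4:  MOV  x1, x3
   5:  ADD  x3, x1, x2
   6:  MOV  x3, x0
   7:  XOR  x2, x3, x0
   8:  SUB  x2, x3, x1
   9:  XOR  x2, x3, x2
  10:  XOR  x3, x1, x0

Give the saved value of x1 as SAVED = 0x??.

SAVED = 0x92

after  0: x0=0xef x1=0xb2 x2=0xbf x3=0x92  N=1 Z=0
after  1: x0=0xef x1=0xef x2=0xbf x3=0x92  N=1 Z=0
after  2: x0=0xef x1=0xd0 x2=0xbf x3=0x92  N=1 Z=0
after  3: x0=0xef x1=0x3f x2=0xbf x3=0x92  N=0 Z=0
after  4: x0=0xef x1=0x92 x2=0xbf x3=0x92  N=0 Z=0
after  5: x0=0xef x1=0x92 x2=0xbf x3=0x51  N=0 Z=0
after  6: x0=0xef x1=0x92 x2=0xbf x3=0xef  N=0 Z=0
-- IRQ taken; context saved, return-PC = 7 --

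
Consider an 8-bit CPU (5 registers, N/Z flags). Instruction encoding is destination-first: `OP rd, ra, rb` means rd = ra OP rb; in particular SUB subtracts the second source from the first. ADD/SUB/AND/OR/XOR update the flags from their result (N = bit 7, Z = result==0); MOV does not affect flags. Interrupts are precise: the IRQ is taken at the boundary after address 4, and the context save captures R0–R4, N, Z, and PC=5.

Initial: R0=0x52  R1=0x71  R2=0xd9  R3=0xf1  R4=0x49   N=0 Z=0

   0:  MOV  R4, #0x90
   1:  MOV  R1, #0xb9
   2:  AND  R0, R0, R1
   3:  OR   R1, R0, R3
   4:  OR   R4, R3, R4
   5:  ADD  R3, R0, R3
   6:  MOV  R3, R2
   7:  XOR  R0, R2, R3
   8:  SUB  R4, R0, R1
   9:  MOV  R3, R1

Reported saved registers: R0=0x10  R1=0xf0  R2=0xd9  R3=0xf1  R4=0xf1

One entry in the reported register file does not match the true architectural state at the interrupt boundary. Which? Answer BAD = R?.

BAD = R1

after  0: R0=0x52 R1=0x71 R2=0xd9 R3=0xf1 R4=0x90  N=0 Z=0
after  1: R0=0x52 R1=0xb9 R2=0xd9 R3=0xf1 R4=0x90  N=0 Z=0
after  2: R0=0x10 R1=0xb9 R2=0xd9 R3=0xf1 R4=0x90  N=0 Z=0
after  3: R0=0x10 R1=0xf1 R2=0xd9 R3=0xf1 R4=0x90  N=1 Z=0
after  4: R0=0x10 R1=0xf1 R2=0xd9 R3=0xf1 R4=0xf1  N=1 Z=0
-- IRQ taken; context saved, return-PC = 5 --
mismatch: R1: reported 0xf0 vs actual 0xf1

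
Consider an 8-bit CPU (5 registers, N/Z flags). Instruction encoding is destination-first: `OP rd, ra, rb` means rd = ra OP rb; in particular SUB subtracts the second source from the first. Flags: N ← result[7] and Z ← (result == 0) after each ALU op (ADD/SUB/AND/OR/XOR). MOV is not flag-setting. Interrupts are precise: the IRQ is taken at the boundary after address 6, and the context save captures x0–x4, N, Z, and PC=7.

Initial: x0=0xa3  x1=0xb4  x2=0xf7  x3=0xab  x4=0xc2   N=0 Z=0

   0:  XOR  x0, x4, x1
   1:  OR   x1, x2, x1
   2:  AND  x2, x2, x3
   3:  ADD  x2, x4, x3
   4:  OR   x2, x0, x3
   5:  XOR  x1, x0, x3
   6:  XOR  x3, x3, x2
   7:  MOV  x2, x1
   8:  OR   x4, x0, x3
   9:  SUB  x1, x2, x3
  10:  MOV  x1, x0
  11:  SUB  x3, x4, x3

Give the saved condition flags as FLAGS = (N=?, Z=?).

after  0: x0=0x76 x1=0xb4 x2=0xf7 x3=0xab x4=0xc2  N=0 Z=0
after  1: x0=0x76 x1=0xf7 x2=0xf7 x3=0xab x4=0xc2  N=1 Z=0
after  2: x0=0x76 x1=0xf7 x2=0xa3 x3=0xab x4=0xc2  N=1 Z=0
after  3: x0=0x76 x1=0xf7 x2=0x6d x3=0xab x4=0xc2  N=0 Z=0
after  4: x0=0x76 x1=0xf7 x2=0xff x3=0xab x4=0xc2  N=1 Z=0
after  5: x0=0x76 x1=0xdd x2=0xff x3=0xab x4=0xc2  N=1 Z=0
after  6: x0=0x76 x1=0xdd x2=0xff x3=0x54 x4=0xc2  N=0 Z=0
-- IRQ taken; context saved, return-PC = 7 --

FLAGS = (N=0, Z=0)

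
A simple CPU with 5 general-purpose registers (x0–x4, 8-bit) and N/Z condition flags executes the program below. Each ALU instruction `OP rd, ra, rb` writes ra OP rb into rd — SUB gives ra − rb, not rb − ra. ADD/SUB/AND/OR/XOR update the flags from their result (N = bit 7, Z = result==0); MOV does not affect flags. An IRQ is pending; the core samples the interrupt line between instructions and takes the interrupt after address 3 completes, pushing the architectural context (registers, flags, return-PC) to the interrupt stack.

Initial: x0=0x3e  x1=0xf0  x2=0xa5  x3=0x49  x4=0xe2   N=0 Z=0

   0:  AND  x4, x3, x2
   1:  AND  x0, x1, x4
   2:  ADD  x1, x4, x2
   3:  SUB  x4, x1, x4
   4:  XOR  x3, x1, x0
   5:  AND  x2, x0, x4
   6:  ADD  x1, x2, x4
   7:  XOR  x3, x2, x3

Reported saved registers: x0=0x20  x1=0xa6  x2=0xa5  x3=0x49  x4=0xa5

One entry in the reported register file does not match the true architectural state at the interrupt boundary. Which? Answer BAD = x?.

BAD = x0

after  0: x0=0x3e x1=0xf0 x2=0xa5 x3=0x49 x4=0x01  N=0 Z=0
after  1: x0=0x00 x1=0xf0 x2=0xa5 x3=0x49 x4=0x01  N=0 Z=1
after  2: x0=0x00 x1=0xa6 x2=0xa5 x3=0x49 x4=0x01  N=1 Z=0
after  3: x0=0x00 x1=0xa6 x2=0xa5 x3=0x49 x4=0xa5  N=1 Z=0
-- IRQ taken; context saved, return-PC = 4 --
mismatch: x0: reported 0x20 vs actual 0x00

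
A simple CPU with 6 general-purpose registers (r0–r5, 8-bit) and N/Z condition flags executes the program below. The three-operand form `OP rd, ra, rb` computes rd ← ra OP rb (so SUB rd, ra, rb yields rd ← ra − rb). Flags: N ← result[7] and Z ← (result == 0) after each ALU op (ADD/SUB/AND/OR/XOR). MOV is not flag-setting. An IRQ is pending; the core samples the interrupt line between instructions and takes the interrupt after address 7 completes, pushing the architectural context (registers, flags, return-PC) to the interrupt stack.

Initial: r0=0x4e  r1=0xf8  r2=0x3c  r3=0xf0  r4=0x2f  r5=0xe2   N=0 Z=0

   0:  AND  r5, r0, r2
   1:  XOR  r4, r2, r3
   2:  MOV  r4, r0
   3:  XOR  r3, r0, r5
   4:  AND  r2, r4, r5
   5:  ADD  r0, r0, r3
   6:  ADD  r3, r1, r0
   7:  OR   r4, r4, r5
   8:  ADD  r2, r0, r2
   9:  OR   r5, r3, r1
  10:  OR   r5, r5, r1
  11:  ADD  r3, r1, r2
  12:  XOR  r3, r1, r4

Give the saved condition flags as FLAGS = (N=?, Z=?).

FLAGS = (N=0, Z=0)

after  0: r0=0x4e r1=0xf8 r2=0x3c r3=0xf0 r4=0x2f r5=0x0c  N=0 Z=0
after  1: r0=0x4e r1=0xf8 r2=0x3c r3=0xf0 r4=0xcc r5=0x0c  N=1 Z=0
after  2: r0=0x4e r1=0xf8 r2=0x3c r3=0xf0 r4=0x4e r5=0x0c  N=1 Z=0
after  3: r0=0x4e r1=0xf8 r2=0x3c r3=0x42 r4=0x4e r5=0x0c  N=0 Z=0
after  4: r0=0x4e r1=0xf8 r2=0x0c r3=0x42 r4=0x4e r5=0x0c  N=0 Z=0
after  5: r0=0x90 r1=0xf8 r2=0x0c r3=0x42 r4=0x4e r5=0x0c  N=1 Z=0
after  6: r0=0x90 r1=0xf8 r2=0x0c r3=0x88 r4=0x4e r5=0x0c  N=1 Z=0
after  7: r0=0x90 r1=0xf8 r2=0x0c r3=0x88 r4=0x4e r5=0x0c  N=0 Z=0
-- IRQ taken; context saved, return-PC = 8 --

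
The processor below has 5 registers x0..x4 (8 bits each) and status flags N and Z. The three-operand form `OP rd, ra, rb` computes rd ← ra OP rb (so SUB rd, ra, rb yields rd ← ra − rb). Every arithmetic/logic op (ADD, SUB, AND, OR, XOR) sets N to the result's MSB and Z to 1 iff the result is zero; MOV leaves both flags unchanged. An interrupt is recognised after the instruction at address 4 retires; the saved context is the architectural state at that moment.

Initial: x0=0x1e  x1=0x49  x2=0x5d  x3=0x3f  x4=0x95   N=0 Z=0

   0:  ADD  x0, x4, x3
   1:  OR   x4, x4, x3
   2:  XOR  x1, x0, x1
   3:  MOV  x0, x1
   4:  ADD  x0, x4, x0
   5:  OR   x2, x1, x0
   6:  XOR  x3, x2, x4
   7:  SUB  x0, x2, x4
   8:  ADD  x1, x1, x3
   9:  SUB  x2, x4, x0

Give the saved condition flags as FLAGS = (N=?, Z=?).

FLAGS = (N=0, Z=0)

after  0: x0=0xd4 x1=0x49 x2=0x5d x3=0x3f x4=0x95  N=1 Z=0
after  1: x0=0xd4 x1=0x49 x2=0x5d x3=0x3f x4=0xbf  N=1 Z=0
after  2: x0=0xd4 x1=0x9d x2=0x5d x3=0x3f x4=0xbf  N=1 Z=0
after  3: x0=0x9d x1=0x9d x2=0x5d x3=0x3f x4=0xbf  N=1 Z=0
after  4: x0=0x5c x1=0x9d x2=0x5d x3=0x3f x4=0xbf  N=0 Z=0
-- IRQ taken; context saved, return-PC = 5 --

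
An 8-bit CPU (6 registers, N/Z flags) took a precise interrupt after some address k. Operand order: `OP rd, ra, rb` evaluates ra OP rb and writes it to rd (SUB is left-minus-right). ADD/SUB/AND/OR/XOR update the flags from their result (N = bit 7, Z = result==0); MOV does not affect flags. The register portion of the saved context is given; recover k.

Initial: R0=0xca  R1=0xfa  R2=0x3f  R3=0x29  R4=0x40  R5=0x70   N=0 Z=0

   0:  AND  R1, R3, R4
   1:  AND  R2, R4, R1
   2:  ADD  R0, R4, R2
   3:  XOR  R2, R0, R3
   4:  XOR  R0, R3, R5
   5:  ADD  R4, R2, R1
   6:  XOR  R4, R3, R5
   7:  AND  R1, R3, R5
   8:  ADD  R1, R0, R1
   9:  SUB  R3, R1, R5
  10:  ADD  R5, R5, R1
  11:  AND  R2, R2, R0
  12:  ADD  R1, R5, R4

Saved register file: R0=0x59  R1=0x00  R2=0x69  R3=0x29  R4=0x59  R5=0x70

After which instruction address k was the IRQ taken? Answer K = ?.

after  0: R0=0xca R1=0x00 R2=0x3f R3=0x29 R4=0x40 R5=0x70  N=0 Z=1
after  1: R0=0xca R1=0x00 R2=0x00 R3=0x29 R4=0x40 R5=0x70  N=0 Z=1
after  2: R0=0x40 R1=0x00 R2=0x00 R3=0x29 R4=0x40 R5=0x70  N=0 Z=0
after  3: R0=0x40 R1=0x00 R2=0x69 R3=0x29 R4=0x40 R5=0x70  N=0 Z=0
after  4: R0=0x59 R1=0x00 R2=0x69 R3=0x29 R4=0x40 R5=0x70  N=0 Z=0
after  5: R0=0x59 R1=0x00 R2=0x69 R3=0x29 R4=0x69 R5=0x70  N=0 Z=0
after  6: R0=0x59 R1=0x00 R2=0x69 R3=0x29 R4=0x59 R5=0x70  N=0 Z=0
-- IRQ taken; context saved, return-PC = 7 --

K = 6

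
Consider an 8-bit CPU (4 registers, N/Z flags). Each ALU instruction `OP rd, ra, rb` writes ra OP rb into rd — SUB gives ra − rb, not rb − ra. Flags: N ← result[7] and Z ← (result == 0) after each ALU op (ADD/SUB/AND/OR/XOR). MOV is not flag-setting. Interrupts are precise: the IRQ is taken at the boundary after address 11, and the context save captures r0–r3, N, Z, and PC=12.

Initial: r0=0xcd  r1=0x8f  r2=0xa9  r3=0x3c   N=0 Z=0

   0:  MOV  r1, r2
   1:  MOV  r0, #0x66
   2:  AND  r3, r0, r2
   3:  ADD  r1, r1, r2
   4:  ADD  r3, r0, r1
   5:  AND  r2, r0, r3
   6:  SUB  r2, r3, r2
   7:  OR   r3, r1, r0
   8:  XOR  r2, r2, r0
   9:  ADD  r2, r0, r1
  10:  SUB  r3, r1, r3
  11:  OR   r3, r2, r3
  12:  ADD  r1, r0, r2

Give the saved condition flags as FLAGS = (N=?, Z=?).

after  0: r0=0xcd r1=0xa9 r2=0xa9 r3=0x3c  N=0 Z=0
after  1: r0=0x66 r1=0xa9 r2=0xa9 r3=0x3c  N=0 Z=0
after  2: r0=0x66 r1=0xa9 r2=0xa9 r3=0x20  N=0 Z=0
after  3: r0=0x66 r1=0x52 r2=0xa9 r3=0x20  N=0 Z=0
after  4: r0=0x66 r1=0x52 r2=0xa9 r3=0xb8  N=1 Z=0
after  5: r0=0x66 r1=0x52 r2=0x20 r3=0xb8  N=0 Z=0
after  6: r0=0x66 r1=0x52 r2=0x98 r3=0xb8  N=1 Z=0
after  7: r0=0x66 r1=0x52 r2=0x98 r3=0x76  N=0 Z=0
after  8: r0=0x66 r1=0x52 r2=0xfe r3=0x76  N=1 Z=0
after  9: r0=0x66 r1=0x52 r2=0xb8 r3=0x76  N=1 Z=0
after 10: r0=0x66 r1=0x52 r2=0xb8 r3=0xdc  N=1 Z=0
after 11: r0=0x66 r1=0x52 r2=0xb8 r3=0xfc  N=1 Z=0
-- IRQ taken; context saved, return-PC = 12 --

FLAGS = (N=1, Z=0)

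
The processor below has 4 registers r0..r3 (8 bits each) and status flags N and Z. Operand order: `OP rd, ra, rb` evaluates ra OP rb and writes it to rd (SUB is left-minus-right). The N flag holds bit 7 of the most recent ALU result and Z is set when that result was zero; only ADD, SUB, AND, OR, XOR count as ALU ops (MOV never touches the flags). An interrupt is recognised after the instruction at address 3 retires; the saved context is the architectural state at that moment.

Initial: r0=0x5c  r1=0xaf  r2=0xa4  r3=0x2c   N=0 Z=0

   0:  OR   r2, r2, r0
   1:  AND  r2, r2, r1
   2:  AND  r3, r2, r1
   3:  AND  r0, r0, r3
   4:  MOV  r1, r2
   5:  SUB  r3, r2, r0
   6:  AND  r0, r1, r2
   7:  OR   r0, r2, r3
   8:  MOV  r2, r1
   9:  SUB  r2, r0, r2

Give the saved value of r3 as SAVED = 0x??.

SAVED = 0xac

after  0: r0=0x5c r1=0xaf r2=0xfc r3=0x2c  N=1 Z=0
after  1: r0=0x5c r1=0xaf r2=0xac r3=0x2c  N=1 Z=0
after  2: r0=0x5c r1=0xaf r2=0xac r3=0xac  N=1 Z=0
after  3: r0=0x0c r1=0xaf r2=0xac r3=0xac  N=0 Z=0
-- IRQ taken; context saved, return-PC = 4 --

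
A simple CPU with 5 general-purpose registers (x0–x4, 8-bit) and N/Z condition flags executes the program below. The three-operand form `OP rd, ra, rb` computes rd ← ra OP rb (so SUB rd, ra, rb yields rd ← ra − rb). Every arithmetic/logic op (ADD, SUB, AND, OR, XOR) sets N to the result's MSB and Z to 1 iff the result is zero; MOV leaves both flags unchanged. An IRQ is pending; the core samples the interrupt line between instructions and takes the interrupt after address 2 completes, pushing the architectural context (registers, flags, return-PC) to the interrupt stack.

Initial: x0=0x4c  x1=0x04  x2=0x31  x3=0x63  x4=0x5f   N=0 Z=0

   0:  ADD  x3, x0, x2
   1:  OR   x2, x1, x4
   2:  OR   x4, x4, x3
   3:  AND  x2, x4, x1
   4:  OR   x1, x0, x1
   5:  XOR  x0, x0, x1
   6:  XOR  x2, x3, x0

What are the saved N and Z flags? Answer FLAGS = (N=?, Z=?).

FLAGS = (N=0, Z=0)

after  0: x0=0x4c x1=0x04 x2=0x31 x3=0x7d x4=0x5f  N=0 Z=0
after  1: x0=0x4c x1=0x04 x2=0x5f x3=0x7d x4=0x5f  N=0 Z=0
after  2: x0=0x4c x1=0x04 x2=0x5f x3=0x7d x4=0x7f  N=0 Z=0
-- IRQ taken; context saved, return-PC = 3 --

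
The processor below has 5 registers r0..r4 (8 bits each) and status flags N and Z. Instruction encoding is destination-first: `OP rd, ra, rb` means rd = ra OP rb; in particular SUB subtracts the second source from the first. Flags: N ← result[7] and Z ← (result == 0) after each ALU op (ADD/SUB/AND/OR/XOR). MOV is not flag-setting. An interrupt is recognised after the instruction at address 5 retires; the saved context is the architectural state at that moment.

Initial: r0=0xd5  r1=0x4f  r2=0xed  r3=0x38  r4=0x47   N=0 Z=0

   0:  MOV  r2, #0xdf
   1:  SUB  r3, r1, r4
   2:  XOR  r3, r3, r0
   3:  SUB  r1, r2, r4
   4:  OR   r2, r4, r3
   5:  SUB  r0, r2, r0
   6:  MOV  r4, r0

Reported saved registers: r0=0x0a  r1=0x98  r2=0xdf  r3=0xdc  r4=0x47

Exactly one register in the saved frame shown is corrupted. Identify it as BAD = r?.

BAD = r3

after  0: r0=0xd5 r1=0x4f r2=0xdf r3=0x38 r4=0x47  N=0 Z=0
after  1: r0=0xd5 r1=0x4f r2=0xdf r3=0x08 r4=0x47  N=0 Z=0
after  2: r0=0xd5 r1=0x4f r2=0xdf r3=0xdd r4=0x47  N=1 Z=0
after  3: r0=0xd5 r1=0x98 r2=0xdf r3=0xdd r4=0x47  N=1 Z=0
after  4: r0=0xd5 r1=0x98 r2=0xdf r3=0xdd r4=0x47  N=1 Z=0
after  5: r0=0x0a r1=0x98 r2=0xdf r3=0xdd r4=0x47  N=0 Z=0
-- IRQ taken; context saved, return-PC = 6 --
mismatch: r3: reported 0xdc vs actual 0xdd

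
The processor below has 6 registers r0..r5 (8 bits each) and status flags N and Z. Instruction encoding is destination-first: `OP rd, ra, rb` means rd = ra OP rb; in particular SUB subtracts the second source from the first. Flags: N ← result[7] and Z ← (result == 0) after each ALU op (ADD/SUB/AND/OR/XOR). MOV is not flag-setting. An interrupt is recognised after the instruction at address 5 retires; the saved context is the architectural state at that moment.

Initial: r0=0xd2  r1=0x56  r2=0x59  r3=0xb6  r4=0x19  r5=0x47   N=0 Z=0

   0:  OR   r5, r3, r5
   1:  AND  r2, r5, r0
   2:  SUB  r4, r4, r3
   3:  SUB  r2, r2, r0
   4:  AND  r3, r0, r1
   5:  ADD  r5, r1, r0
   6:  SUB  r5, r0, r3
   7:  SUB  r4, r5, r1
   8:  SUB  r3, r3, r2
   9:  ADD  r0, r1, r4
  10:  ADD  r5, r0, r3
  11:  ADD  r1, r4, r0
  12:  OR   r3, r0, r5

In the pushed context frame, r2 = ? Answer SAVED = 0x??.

after  0: r0=0xd2 r1=0x56 r2=0x59 r3=0xb6 r4=0x19 r5=0xf7  N=1 Z=0
after  1: r0=0xd2 r1=0x56 r2=0xd2 r3=0xb6 r4=0x19 r5=0xf7  N=1 Z=0
after  2: r0=0xd2 r1=0x56 r2=0xd2 r3=0xb6 r4=0x63 r5=0xf7  N=0 Z=0
after  3: r0=0xd2 r1=0x56 r2=0x00 r3=0xb6 r4=0x63 r5=0xf7  N=0 Z=1
after  4: r0=0xd2 r1=0x56 r2=0x00 r3=0x52 r4=0x63 r5=0xf7  N=0 Z=0
after  5: r0=0xd2 r1=0x56 r2=0x00 r3=0x52 r4=0x63 r5=0x28  N=0 Z=0
-- IRQ taken; context saved, return-PC = 6 --

SAVED = 0x00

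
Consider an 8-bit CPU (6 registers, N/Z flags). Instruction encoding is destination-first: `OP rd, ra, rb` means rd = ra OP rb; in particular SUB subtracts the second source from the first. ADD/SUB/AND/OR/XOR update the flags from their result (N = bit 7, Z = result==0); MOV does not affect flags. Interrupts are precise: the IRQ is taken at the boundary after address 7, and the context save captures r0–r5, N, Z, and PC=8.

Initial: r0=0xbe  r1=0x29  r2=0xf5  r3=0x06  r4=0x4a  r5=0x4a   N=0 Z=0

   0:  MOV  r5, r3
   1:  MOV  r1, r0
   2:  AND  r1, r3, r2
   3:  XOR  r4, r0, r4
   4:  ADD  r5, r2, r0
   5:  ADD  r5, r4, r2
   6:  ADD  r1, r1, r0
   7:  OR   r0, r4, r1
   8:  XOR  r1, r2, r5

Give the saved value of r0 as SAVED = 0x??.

after  0: r0=0xbe r1=0x29 r2=0xf5 r3=0x06 r4=0x4a r5=0x06  N=0 Z=0
after  1: r0=0xbe r1=0xbe r2=0xf5 r3=0x06 r4=0x4a r5=0x06  N=0 Z=0
after  2: r0=0xbe r1=0x04 r2=0xf5 r3=0x06 r4=0x4a r5=0x06  N=0 Z=0
after  3: r0=0xbe r1=0x04 r2=0xf5 r3=0x06 r4=0xf4 r5=0x06  N=1 Z=0
after  4: r0=0xbe r1=0x04 r2=0xf5 r3=0x06 r4=0xf4 r5=0xb3  N=1 Z=0
after  5: r0=0xbe r1=0x04 r2=0xf5 r3=0x06 r4=0xf4 r5=0xe9  N=1 Z=0
after  6: r0=0xbe r1=0xc2 r2=0xf5 r3=0x06 r4=0xf4 r5=0xe9  N=1 Z=0
after  7: r0=0xf6 r1=0xc2 r2=0xf5 r3=0x06 r4=0xf4 r5=0xe9  N=1 Z=0
-- IRQ taken; context saved, return-PC = 8 --

SAVED = 0xf6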